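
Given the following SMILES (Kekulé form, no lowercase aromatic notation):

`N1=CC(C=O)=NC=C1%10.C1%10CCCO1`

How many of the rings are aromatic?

1

The SMILES encodes a six-membered ring with nitrogens at positions 1 and 4 and three alternating double bonds; a five-membered saturated ring of four carbons and one oxygen.
The 6-membered ring with two nitrogens (1,4) has a continuous p-orbital overlap around the ring; 3 ring double bonds give 6 π electrons. 6 = 4(1)+2, so it is aromatic (pyrazine).
The 5-membered ring with one oxygen has only sp³ atoms, so it is not fully conjugated — not aromatic (tetrahydrofuran).
1 of the 2 rings is aromatic. Total: 1.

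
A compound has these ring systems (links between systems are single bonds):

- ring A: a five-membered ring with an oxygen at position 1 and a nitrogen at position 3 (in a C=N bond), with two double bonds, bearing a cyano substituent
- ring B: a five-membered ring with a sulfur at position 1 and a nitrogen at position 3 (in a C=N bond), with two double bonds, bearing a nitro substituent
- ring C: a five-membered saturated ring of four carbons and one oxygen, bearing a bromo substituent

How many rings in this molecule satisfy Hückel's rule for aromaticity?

Ring A is fully conjugated (every ring atom contributes a p orbital); 2 ring double bonds (4 π electrons) plus a heteroatom lone pair (2) give 6 π electrons. Since 6 = 4n+2 (n=1), ring A is aromatic (oxazole).
Ring B is fully conjugated (every ring atom contributes a p orbital); 2 ring double bonds (4 π electrons) plus a heteroatom lone pair (2) give 6 π electrons. Since 6 = 4n+2 (n=1), ring B is aromatic (thiazole).
Ring C has only sp³ atoms, so it is not fully conjugated — not aromatic (tetrahydrofuran).
Aromatic: A, B. Total: 2.

2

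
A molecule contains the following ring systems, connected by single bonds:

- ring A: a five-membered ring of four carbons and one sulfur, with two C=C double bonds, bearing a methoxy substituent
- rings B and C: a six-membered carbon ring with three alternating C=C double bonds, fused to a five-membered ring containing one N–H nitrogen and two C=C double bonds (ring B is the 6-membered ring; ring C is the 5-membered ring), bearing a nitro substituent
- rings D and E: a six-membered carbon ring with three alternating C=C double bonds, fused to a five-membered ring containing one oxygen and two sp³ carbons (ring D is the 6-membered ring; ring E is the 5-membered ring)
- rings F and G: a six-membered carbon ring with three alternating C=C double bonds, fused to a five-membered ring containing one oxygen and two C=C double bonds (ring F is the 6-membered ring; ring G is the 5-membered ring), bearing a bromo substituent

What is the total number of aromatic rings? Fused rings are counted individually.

Ring A is planar and fully conjugated; 2 ring double bonds (4 π electrons) plus a heteroatom lone pair (2) give 6 π electrons. Since 6 = 4n+2 (n=1), ring A is aromatic (thiophene).
Rings B and C form a fused bicyclic system (with one N–H) with 9 sp² atoms and 10 π electrons from ring double bonds plus a heteroatom lone pair. 10 = 4(2)+2, so the system is aromatic and both rings count as aromatic (indole).
Ring D has a continuous p-orbital overlap around the ring; 3 ring double bonds give 6 π electrons. Since 6 = 4n+2 (n=1), ring D is aromatic (benzene ring).
Ring E has two sp³ carbons, so it is not fully conjugated — not aromatic (oxolane ring).
Rings F and G form a fused bicyclic system (with one oxygen) with 9 sp² atoms and 10 π electrons from ring double bonds plus a heteroatom lone pair. 10 = 4(2)+2, so the system is aromatic and both rings count as aromatic (benzofuran).
Aromatic: A, B, C, D, F, G. Total: 6.

6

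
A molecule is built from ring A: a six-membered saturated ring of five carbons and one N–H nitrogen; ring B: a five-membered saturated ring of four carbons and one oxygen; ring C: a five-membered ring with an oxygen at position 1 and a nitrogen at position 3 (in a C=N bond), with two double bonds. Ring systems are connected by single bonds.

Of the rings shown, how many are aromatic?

Ring A has only sp³ atoms, so it is not fully conjugated — not aromatic (piperidine).
Ring B has only sp³ atoms, so it is not fully conjugated — not aromatic (tetrahydrofuran).
Ring C is planar and fully conjugated; 2 ring double bonds (4 π electrons) plus a heteroatom lone pair (2) give 6 π electrons. 6 = 4(1)+2, so ring C is aromatic (oxazole).
Aromatic: C. Total: 1.

1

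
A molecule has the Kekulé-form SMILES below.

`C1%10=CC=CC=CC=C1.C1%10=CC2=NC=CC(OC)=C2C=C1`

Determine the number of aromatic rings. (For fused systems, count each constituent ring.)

The SMILES encodes an eight-membered carbon ring with four alternating C=C double bonds; two fused six-membered rings, each with three alternating double bonds; one ring is all carbon and the other has one ring nitrogen.
The 8-membered ring has only sp² ring atoms; a planar conformation would have a fully conjugated π system of 8 electrons. But 8 = 4(2), which is 4n not 4n+2, so it is not aromatic (cyclooctatetraene) — cyclooctatetraene distorts into a non-planar tub to avoid antiaromaticity.
The fused 6/6-membered bicyclic (with one nitrogen) is a single π system with 10 sp² atoms and 10 π electrons from ring double bonds. 10 = 4(2)+2, so the system is aromatic and both rings count as aromatic (quinoline).
2 of the 3 rings are aromatic. Total: 2.

2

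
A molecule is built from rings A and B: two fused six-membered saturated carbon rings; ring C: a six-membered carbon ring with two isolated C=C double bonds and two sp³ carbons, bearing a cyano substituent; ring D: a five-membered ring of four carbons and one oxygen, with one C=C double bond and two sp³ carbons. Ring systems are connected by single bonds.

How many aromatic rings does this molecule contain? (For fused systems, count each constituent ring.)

0

Ring A has only sp³ atoms, so it is not fully conjugated — not aromatic (cyclohexane ring).
Ring B has only sp³ atoms, so it is not fully conjugated — not aromatic (cyclohexane ring).
Ring C has two sp³ carbons, so it is not fully conjugated — not aromatic (1,4-cyclohexadiene).
Ring D has two sp³ carbons, so it is not fully conjugated — not aromatic (2,3-dihydrofuran).
No ring is aromatic. Total: 0.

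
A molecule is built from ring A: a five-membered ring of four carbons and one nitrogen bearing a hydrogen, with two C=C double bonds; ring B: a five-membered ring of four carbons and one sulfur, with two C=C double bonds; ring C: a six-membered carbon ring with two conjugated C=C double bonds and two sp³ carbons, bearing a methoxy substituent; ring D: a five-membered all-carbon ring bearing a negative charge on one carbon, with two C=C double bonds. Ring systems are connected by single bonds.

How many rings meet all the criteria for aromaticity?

3

Ring A is planar and fully conjugated; 2 ring double bonds (4 π electrons) plus a heteroatom lone pair (2) give 6 π electrons. 6 = 4(1)+2, so ring A is aromatic (pyrrole).
Ring B is planar and fully conjugated; 2 ring double bonds (4 π electrons) plus a heteroatom lone pair (2) give 6 π electrons. Since 6 = 4n+2 (n=1), ring B is aromatic (thiophene).
Ring C has two sp³ carbons, so it is not fully conjugated — not aromatic (1,3-cyclohexadiene).
Ring D has a continuous p-orbital overlap around the ring; 2 ring double bonds (4 π electrons) plus the carbanion lone pair (2) give 6 π electrons. Since 6 = 4n+2 (n=1), ring D is aromatic (cyclopentadienyl anion).
Aromatic: A, B, D. Total: 3.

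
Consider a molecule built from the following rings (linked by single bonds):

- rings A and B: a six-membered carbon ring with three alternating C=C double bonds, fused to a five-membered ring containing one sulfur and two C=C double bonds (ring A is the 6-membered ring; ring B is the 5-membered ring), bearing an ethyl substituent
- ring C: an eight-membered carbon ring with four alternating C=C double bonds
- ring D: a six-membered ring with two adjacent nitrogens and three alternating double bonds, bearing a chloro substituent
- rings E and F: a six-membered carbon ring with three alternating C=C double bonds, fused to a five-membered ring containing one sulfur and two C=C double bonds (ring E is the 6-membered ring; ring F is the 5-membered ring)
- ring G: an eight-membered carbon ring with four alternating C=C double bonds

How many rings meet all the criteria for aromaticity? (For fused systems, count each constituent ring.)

5

Rings A and B form a fused bicyclic system (with one sulfur) with 9 sp² atoms and 10 π electrons from ring double bonds plus a heteroatom lone pair. 10 = 4(2)+2, so the system is aromatic and both rings count as aromatic (benzothiophene).
Ring C has only sp² ring atoms; a planar conformation would have a fully conjugated π system of 8 electrons. But 8 = 4(2), which is 4n not 4n+2, so ring C is not aromatic (cyclooctatetraene) — cyclooctatetraene distorts into a non-planar tub to avoid antiaromaticity.
Ring D is planar and fully conjugated; 3 ring double bonds give 6 π electrons. Since 6 = 4n+2 (n=1), ring D is aromatic (pyridazine).
Rings E and F form a fused bicyclic system (with one sulfur) with 9 sp² atoms and 10 π electrons from ring double bonds plus a heteroatom lone pair. 10 = 4(2)+2, so the system is aromatic and both rings count as aromatic (benzothiophene).
Ring G has only sp² ring atoms; a planar conformation would have a fully conjugated π system of 8 electrons. But 8 = 4(2), which is 4n not 4n+2, so ring G is not aromatic (cyclooctatetraene) — cyclooctatetraene distorts into a non-planar tub to avoid antiaromaticity.
Aromatic: A, B, D, E, F. Total: 5.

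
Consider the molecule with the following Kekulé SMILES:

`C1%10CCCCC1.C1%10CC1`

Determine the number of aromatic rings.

0

The SMILES encodes a six-membered saturated carbon ring; a three-membered saturated carbon ring.
The 6-membered ring has only sp³ atoms, so it is not fully conjugated — not aromatic (cyclohexane).
The 3-membered ring has only sp³ atoms, so it is not fully conjugated — not aromatic (cyclopropane).
None of the rings are aromatic. Total: 0.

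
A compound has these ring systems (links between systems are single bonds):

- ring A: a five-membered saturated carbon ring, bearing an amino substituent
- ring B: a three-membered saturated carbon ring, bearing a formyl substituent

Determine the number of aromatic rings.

Ring A has only sp³ atoms, so it is not fully conjugated — not aromatic (cyclopentane).
Ring B has only sp³ atoms, so it is not fully conjugated — not aromatic (cyclopropane).
No ring is aromatic. Total: 0.

0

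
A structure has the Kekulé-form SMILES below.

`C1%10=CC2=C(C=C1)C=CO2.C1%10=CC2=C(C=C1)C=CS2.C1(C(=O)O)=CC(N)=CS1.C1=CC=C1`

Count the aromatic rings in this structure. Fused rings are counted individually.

5

The SMILES encodes a six-membered carbon ring with three alternating C=C double bonds, fused to a five-membered ring containing one oxygen and two C=C double bonds; a six-membered carbon ring with three alternating C=C double bonds, fused to a five-membered ring containing one sulfur and two C=C double bonds; a five-membered ring of four carbons and one sulfur, with two C=C double bonds; a four-membered carbon ring with two alternating C=C double bonds.
The fused 6/5-membered bicyclic (with one oxygen) is a single π system with 9 sp² atoms and 10 π electrons from ring double bonds plus a heteroatom lone pair. 10 = 4(2)+2, so the system is aromatic and both rings count as aromatic (benzofuran).
The fused 6/5-membered bicyclic (with one sulfur) is a single π system with 9 sp² atoms and 10 π electrons from ring double bonds plus a heteroatom lone pair. 10 = 4(2)+2, so the system is aromatic and both rings count as aromatic (benzothiophene).
The 5-membered ring with one sulfur is fully conjugated (every ring atom contributes a p orbital); 2 ring double bonds (4 π electrons) plus a heteroatom lone pair (2) give 6 π electrons. That satisfies 4n+2 with n=1, so it is aromatic (thiophene).
The 4-membered ring has only sp² ring atoms; a planar conformation would have a fully conjugated π system of 4 electrons. But 4 = 4(1), which is 4n not 4n+2, so it is not aromatic (cyclobutadiene) — cyclobutadiene is antiaromatic and distorts to a rectangle.
5 of the 6 rings are aromatic. Total: 5.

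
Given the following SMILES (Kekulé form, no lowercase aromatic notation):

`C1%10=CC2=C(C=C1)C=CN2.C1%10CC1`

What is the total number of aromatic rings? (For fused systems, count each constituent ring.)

2

The SMILES encodes a six-membered carbon ring with three alternating C=C double bonds, fused to a five-membered ring containing one N–H nitrogen and two C=C double bonds; a three-membered saturated carbon ring.
The fused 6/5-membered bicyclic (with one N–H) is a single π system with 9 sp² atoms and 10 π electrons from ring double bonds plus a heteroatom lone pair. 10 = 4(2)+2, so the system is aromatic and both rings count as aromatic (indole).
The 3-membered ring has only sp³ atoms, so it is not fully conjugated — not aromatic (cyclopropane).
2 of the 3 rings are aromatic. Total: 2.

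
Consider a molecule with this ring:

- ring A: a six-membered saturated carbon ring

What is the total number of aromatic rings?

0

Ring A has only sp³ atoms, so it is not fully conjugated — not aromatic (cyclohexane).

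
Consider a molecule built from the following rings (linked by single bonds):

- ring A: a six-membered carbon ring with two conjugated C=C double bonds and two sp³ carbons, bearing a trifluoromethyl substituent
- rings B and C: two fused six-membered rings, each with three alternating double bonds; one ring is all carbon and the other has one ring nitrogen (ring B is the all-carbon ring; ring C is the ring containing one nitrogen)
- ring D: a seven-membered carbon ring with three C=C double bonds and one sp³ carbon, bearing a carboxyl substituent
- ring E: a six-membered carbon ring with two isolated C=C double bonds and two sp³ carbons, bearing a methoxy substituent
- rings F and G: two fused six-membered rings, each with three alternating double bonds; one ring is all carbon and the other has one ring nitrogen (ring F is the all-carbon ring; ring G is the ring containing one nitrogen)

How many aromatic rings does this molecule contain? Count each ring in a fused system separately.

4

Ring A has two sp³ carbons, so it is not fully conjugated — not aromatic (1,3-cyclohexadiene).
Rings B and C form a fused bicyclic system (with one nitrogen) with 10 sp² atoms and 10 π electrons from ring double bonds. 10 = 4(2)+2, so the system is aromatic and both rings count as aromatic (quinoline).
Ring D has one sp³ carbon, so it is not fully conjugated — not aromatic (cycloheptatriene).
Ring E has two sp³ carbons, so it is not fully conjugated — not aromatic (1,4-cyclohexadiene).
Rings F and G form a fused bicyclic system (with one nitrogen) with 10 sp² atoms and 10 π electrons from ring double bonds. 10 = 4(2)+2, so the system is aromatic and both rings count as aromatic (quinoline).
Aromatic: B, C, F, G. Total: 4.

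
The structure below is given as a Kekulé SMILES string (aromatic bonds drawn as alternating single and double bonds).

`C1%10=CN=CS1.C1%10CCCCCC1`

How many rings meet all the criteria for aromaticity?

The SMILES encodes a five-membered ring with a sulfur at position 1 and a nitrogen at position 3 (in a C=N bond), with two double bonds; a seven-membered saturated carbon ring.
The 5-membered ring with one sulfur and one =N– is fully conjugated (every ring atom contributes a p orbital); 2 ring double bonds (4 π electrons) plus a heteroatom lone pair (2) give 6 π electrons. Since 6 = 4n+2 (n=1), it is aromatic (thiazole).
The 7-membered ring has only sp³ atoms, so it is not fully conjugated — not aromatic (cycloheptane).
1 of the 2 rings is aromatic. Total: 1.

1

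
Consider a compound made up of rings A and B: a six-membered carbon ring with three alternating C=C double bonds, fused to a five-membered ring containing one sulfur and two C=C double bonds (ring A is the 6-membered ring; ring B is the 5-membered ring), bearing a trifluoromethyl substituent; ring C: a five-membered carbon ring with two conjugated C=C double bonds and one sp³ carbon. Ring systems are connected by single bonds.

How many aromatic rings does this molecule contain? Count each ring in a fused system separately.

2

Rings A and B form a fused bicyclic system (with one sulfur) with 9 sp² atoms and 10 π electrons from ring double bonds plus a heteroatom lone pair. 10 = 4(2)+2, so the system is aromatic and both rings count as aromatic (benzothiophene).
Ring C has one sp³ carbon, so it is not fully conjugated — not aromatic (cyclopentadiene).
Aromatic: A, B. Total: 2.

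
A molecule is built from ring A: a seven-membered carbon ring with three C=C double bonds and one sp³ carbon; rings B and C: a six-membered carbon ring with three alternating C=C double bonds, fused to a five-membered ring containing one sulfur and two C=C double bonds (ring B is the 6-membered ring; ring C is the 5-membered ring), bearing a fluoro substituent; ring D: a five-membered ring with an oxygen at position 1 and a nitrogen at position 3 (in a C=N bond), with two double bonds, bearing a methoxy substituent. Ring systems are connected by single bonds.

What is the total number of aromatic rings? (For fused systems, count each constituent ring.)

3

Ring A has one sp³ carbon, so it is not fully conjugated — not aromatic (cycloheptatriene).
Rings B and C form a fused bicyclic system (with one sulfur) with 9 sp² atoms and 10 π electrons from ring double bonds plus a heteroatom lone pair. 10 = 4(2)+2, so the system is aromatic and both rings count as aromatic (benzothiophene).
Ring D has a continuous p-orbital overlap around the ring; 2 ring double bonds (4 π electrons) plus a heteroatom lone pair (2) give 6 π electrons. That satisfies 4n+2 with n=1, so ring D is aromatic (oxazole).
Aromatic: B, C, D. Total: 3.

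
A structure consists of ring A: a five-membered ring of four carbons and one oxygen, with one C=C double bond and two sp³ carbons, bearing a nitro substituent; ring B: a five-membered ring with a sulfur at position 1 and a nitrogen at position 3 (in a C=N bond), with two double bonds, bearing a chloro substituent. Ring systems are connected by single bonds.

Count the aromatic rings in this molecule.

1

Ring A has two sp³ carbons, so it is not fully conjugated — not aromatic (2,3-dihydrofuran).
Ring B is planar and fully conjugated; 2 ring double bonds (4 π electrons) plus a heteroatom lone pair (2) give 6 π electrons. That satisfies 4n+2 with n=1, so ring B is aromatic (thiazole).
Aromatic: B. Total: 1.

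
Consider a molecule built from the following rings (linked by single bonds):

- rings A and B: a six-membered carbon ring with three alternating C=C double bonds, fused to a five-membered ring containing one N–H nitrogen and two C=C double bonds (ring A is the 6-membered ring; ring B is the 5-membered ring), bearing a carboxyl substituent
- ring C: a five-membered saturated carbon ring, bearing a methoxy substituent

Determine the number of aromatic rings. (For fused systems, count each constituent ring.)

2

Rings A and B form a fused bicyclic system (with one N–H) with 9 sp² atoms and 10 π electrons from ring double bonds plus a heteroatom lone pair. 10 = 4(2)+2, so the system is aromatic and both rings count as aromatic (indole).
Ring C has only sp³ atoms, so it is not fully conjugated — not aromatic (cyclopentane).
Aromatic: A, B. Total: 2.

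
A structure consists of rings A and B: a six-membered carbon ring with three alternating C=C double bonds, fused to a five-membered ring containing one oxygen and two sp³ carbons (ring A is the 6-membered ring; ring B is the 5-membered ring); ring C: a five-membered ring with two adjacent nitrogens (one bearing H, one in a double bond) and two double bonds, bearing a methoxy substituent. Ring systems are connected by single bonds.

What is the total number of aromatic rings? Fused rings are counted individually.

Ring A has a continuous p-orbital overlap around the ring; 3 ring double bonds give 6 π electrons. Since 6 = 4n+2 (n=1), ring A is aromatic (benzene ring).
Ring B has two sp³ carbons, so it is not fully conjugated — not aromatic (oxolane ring).
Ring C has a continuous p-orbital overlap around the ring; 2 ring double bonds (4 π electrons) plus a heteroatom lone pair (2) give 6 π electrons. That satisfies 4n+2 with n=1, so ring C is aromatic (pyrazole).
Aromatic: A, C. Total: 2.

2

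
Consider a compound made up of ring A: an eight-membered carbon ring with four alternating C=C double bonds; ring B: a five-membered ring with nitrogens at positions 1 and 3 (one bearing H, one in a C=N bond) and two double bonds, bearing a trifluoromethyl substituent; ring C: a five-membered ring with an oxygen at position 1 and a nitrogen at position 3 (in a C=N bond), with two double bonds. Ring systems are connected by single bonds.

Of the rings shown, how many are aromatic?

Ring A has only sp² ring atoms; a planar conformation would have a fully conjugated π system of 8 electrons. But 8 = 4(2), which is 4n not 4n+2, so ring A is not aromatic (cyclooctatetraene) — cyclooctatetraene distorts into a non-planar tub to avoid antiaromaticity.
Ring B has a continuous p-orbital overlap around the ring; 2 ring double bonds (4 π electrons) plus a heteroatom lone pair (2) give 6 π electrons. 6 = 4(1)+2, so ring B is aromatic (imidazole).
Ring C has a continuous p-orbital overlap around the ring; 2 ring double bonds (4 π electrons) plus a heteroatom lone pair (2) give 6 π electrons. Since 6 = 4n+2 (n=1), ring C is aromatic (oxazole).
Aromatic: B, C. Total: 2.

2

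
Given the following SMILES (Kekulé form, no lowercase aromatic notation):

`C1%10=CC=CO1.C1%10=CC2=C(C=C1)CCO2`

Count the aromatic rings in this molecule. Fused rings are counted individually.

The SMILES encodes a five-membered ring of four carbons and one oxygen, with two C=C double bonds; a six-membered carbon ring with three alternating C=C double bonds, fused to a five-membered ring containing one oxygen and two sp³ carbons.
The 5-membered ring with one oxygen is fully conjugated (every ring atom contributes a p orbital); 2 ring double bonds (4 π electrons) plus a heteroatom lone pair (2) give 6 π electrons. Since 6 = 4n+2 (n=1), it is aromatic (furan).
The 6-membered ring is planar and fully conjugated; 3 ring double bonds give 6 π electrons. That satisfies 4n+2 with n=1, so it is aromatic (benzene ring).
The second 5-membered ring with one oxygen has two sp³ carbons, so it is not fully conjugated — not aromatic (oxolane ring).
2 of the 3 rings are aromatic. Total: 2.

2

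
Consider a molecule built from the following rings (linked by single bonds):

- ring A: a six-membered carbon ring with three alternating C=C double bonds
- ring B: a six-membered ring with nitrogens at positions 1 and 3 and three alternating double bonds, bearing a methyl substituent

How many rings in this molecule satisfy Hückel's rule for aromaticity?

2

Ring A is fully conjugated (every ring atom contributes a p orbital); 3 ring double bonds give 6 π electrons. That satisfies 4n+2 with n=1, so ring A is aromatic (benzene).
Ring B has a continuous p-orbital overlap around the ring; 3 ring double bonds give 6 π electrons. That satisfies 4n+2 with n=1, so ring B is aromatic (pyrimidine).
Aromatic: A, B. Total: 2.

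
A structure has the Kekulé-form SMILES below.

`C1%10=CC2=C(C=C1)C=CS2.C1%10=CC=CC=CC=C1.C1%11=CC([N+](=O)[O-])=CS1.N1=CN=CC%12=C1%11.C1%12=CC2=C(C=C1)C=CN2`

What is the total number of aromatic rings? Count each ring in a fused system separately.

6

The SMILES encodes a six-membered carbon ring with three alternating C=C double bonds, fused to a five-membered ring containing one sulfur and two C=C double bonds; an eight-membered carbon ring with four alternating C=C double bonds; a five-membered ring of four carbons and one sulfur, with two C=C double bonds; a six-membered ring with nitrogens at positions 1 and 3 and three alternating double bonds; a six-membered carbon ring with three alternating C=C double bonds, fused to a five-membered ring containing one N–H nitrogen and two C=C double bonds.
The fused 6/5-membered bicyclic (with one sulfur) is a single π system with 9 sp² atoms and 10 π electrons from ring double bonds plus a heteroatom lone pair. 10 = 4(2)+2, so the system is aromatic and both rings count as aromatic (benzothiophene).
The 8-membered ring has only sp² ring atoms; a planar conformation would have a fully conjugated π system of 8 electrons. But 8 = 4(2), which is 4n not 4n+2, so it is not aromatic (cyclooctatetraene) — cyclooctatetraene distorts into a non-planar tub to avoid antiaromaticity.
The 5-membered ring with one sulfur has a continuous p-orbital overlap around the ring; 2 ring double bonds (4 π electrons) plus a heteroatom lone pair (2) give 6 π electrons. That satisfies 4n+2 with n=1, so it is aromatic (thiophene).
The 6-membered ring with two nitrogens (1,3) has a continuous p-orbital overlap around the ring; 3 ring double bonds give 6 π electrons. 6 = 4(1)+2, so it is aromatic (pyrimidine).
The fused 6/5-membered bicyclic (with one N–H) is a single π system with 9 sp² atoms and 10 π electrons from ring double bonds plus a heteroatom lone pair. 10 = 4(2)+2, so the system is aromatic and both rings count as aromatic (indole).
6 of the 7 rings are aromatic. Total: 6.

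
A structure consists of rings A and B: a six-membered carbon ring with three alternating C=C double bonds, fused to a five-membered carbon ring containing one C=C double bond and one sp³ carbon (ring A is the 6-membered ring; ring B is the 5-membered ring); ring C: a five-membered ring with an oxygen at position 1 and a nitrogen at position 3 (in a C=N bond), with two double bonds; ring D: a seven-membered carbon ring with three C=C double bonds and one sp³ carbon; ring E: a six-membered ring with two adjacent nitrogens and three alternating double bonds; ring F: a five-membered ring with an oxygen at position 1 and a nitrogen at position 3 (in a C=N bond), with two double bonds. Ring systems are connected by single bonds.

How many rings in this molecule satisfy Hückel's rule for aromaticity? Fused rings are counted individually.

Ring A is planar and fully conjugated; 3 ring double bonds give 6 π electrons. 6 = 4(1)+2, so ring A is aromatic (benzene ring).
Ring B has one sp³ carbon, so it is not fully conjugated — not aromatic (cyclopentene ring).
Ring C is fully conjugated (every ring atom contributes a p orbital); 2 ring double bonds (4 π electrons) plus a heteroatom lone pair (2) give 6 π electrons. Since 6 = 4n+2 (n=1), ring C is aromatic (oxazole).
Ring D has one sp³ carbon, so it is not fully conjugated — not aromatic (cycloheptatriene).
Ring E has a continuous p-orbital overlap around the ring; 3 ring double bonds give 6 π electrons. 6 = 4(1)+2, so ring E is aromatic (pyridazine).
Ring F is planar and fully conjugated; 2 ring double bonds (4 π electrons) plus a heteroatom lone pair (2) give 6 π electrons. Since 6 = 4n+2 (n=1), ring F is aromatic (oxazole).
Aromatic: A, C, E, F. Total: 4.

4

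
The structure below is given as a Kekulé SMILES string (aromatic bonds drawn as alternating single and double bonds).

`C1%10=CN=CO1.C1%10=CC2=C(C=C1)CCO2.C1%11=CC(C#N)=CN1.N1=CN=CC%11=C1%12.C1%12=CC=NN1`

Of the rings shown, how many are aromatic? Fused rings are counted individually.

5

The SMILES encodes a five-membered ring with an oxygen at position 1 and a nitrogen at position 3 (in a C=N bond), with two double bonds; a six-membered carbon ring with three alternating C=C double bonds, fused to a five-membered ring containing one oxygen and two sp³ carbons; a five-membered ring of four carbons and one nitrogen bearing a hydrogen, with two C=C double bonds; a six-membered ring with nitrogens at positions 1 and 3 and three alternating double bonds; a five-membered ring with two adjacent nitrogens (one bearing H, one in a double bond) and two double bonds.
The 5-membered ring with one oxygen and one =N– is fully conjugated (every ring atom contributes a p orbital); 2 ring double bonds (4 π electrons) plus a heteroatom lone pair (2) give 6 π electrons. 6 = 4(1)+2, so it is aromatic (oxazole).
The 6-membered ring has a continuous p-orbital overlap around the ring; 3 ring double bonds give 6 π electrons. That satisfies 4n+2 with n=1, so it is aromatic (benzene ring).
The 5-membered ring with one oxygen has two sp³ carbons, so it is not fully conjugated — not aromatic (oxolane ring).
The 5-membered ring with one N–H is planar and fully conjugated; 2 ring double bonds (4 π electrons) plus a heteroatom lone pair (2) give 6 π electrons. Since 6 = 4n+2 (n=1), it is aromatic (pyrrole).
The 6-membered ring with two nitrogens (1,3) has a continuous p-orbital overlap around the ring; 3 ring double bonds give 6 π electrons. 6 = 4(1)+2, so it is aromatic (pyrimidine).
The 5-membered ring with two adjacent nitrogens (one N–H, one =N–) is fully conjugated (every ring atom contributes a p orbital); 2 ring double bonds (4 π electrons) plus a heteroatom lone pair (2) give 6 π electrons. 6 = 4(1)+2, so it is aromatic (pyrazole).
5 of the 6 rings are aromatic. Total: 5.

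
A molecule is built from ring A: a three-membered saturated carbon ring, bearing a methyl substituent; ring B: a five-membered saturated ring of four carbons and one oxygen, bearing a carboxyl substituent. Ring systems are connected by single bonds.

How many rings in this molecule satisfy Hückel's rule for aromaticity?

Ring A has only sp³ atoms, so it is not fully conjugated — not aromatic (cyclopropane).
Ring B has only sp³ atoms, so it is not fully conjugated — not aromatic (tetrahydrofuran).
No ring is aromatic. Total: 0.

0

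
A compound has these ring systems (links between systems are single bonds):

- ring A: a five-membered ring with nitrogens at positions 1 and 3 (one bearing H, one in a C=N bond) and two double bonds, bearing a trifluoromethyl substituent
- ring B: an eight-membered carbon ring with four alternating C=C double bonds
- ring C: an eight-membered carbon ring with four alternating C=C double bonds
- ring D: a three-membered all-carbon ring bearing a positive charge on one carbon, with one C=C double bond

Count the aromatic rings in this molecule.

2

Ring A is fully conjugated (every ring atom contributes a p orbital); 2 ring double bonds (4 π electrons) plus a heteroatom lone pair (2) give 6 π electrons. That satisfies 4n+2 with n=1, so ring A is aromatic (imidazole).
Ring B has only sp² ring atoms; a planar conformation would have a fully conjugated π system of 8 electrons. But 8 = 4(2), which is 4n not 4n+2, so ring B is not aromatic (cyclooctatetraene) — cyclooctatetraene distorts into a non-planar tub to avoid antiaromaticity.
Ring C has only sp² ring atoms; a planar conformation would have a fully conjugated π system of 8 electrons. But 8 = 4(2), which is 4n not 4n+2, so ring C is not aromatic (cyclooctatetraene) — cyclooctatetraene distorts into a non-planar tub to avoid antiaromaticity.
Ring D is fully conjugated (every ring atom contributes a p orbital); 1 ring double bond (2 π electrons) plus the carbocation's empty p orbital (0, but keeps the ring conjugated) give 2 π electrons. 2 = 4(0)+2, so ring D is aromatic (cyclopropenyl cation).
Aromatic: A, D. Total: 2.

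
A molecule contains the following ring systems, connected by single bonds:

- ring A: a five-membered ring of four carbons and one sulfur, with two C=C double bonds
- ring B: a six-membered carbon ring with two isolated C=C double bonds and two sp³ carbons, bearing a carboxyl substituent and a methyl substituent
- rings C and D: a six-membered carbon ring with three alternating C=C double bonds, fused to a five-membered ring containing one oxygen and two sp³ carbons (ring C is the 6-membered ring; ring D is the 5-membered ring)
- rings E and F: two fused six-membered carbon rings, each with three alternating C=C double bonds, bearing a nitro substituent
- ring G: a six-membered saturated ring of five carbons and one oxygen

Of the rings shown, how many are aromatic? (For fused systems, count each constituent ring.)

4

Ring A is fully conjugated (every ring atom contributes a p orbital); 2 ring double bonds (4 π electrons) plus a heteroatom lone pair (2) give 6 π electrons. 6 = 4(1)+2, so ring A is aromatic (thiophene).
Ring B has two sp³ carbons, so it is not fully conjugated — not aromatic (1,4-cyclohexadiene).
Ring C is planar and fully conjugated; 3 ring double bonds give 6 π electrons. That satisfies 4n+2 with n=1, so ring C is aromatic (benzene ring).
Ring D has two sp³ carbons, so it is not fully conjugated — not aromatic (oxolane ring).
Rings E and F form a fused bicyclic system with 10 sp² atoms and 10 π electrons from ring double bonds. 10 = 4(2)+2, so the system is aromatic and both rings count as aromatic (naphthalene).
Ring G has only sp³ atoms, so it is not fully conjugated — not aromatic (tetrahydropyran).
Aromatic: A, C, E, F. Total: 4.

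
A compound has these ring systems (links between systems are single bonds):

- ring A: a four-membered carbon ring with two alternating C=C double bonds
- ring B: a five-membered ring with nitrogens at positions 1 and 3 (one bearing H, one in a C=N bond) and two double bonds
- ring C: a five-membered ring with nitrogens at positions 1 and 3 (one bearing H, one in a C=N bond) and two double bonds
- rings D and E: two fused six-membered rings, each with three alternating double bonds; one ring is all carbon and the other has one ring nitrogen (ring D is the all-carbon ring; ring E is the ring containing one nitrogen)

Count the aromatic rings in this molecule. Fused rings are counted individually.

4

Ring A has only sp² ring atoms; a planar conformation would have a fully conjugated π system of 4 electrons. But 4 = 4(1), which is 4n not 4n+2, so ring A is not aromatic (cyclobutadiene) — cyclobutadiene is antiaromatic and distorts to a rectangle.
Ring B is fully conjugated (every ring atom contributes a p orbital); 2 ring double bonds (4 π electrons) plus a heteroatom lone pair (2) give 6 π electrons. That satisfies 4n+2 with n=1, so ring B is aromatic (imidazole).
Ring C is fully conjugated (every ring atom contributes a p orbital); 2 ring double bonds (4 π electrons) plus a heteroatom lone pair (2) give 6 π electrons. That satisfies 4n+2 with n=1, so ring C is aromatic (imidazole).
Rings D and E form a fused bicyclic system (with one nitrogen) with 10 sp² atoms and 10 π electrons from ring double bonds. 10 = 4(2)+2, so the system is aromatic and both rings count as aromatic (quinoline).
Aromatic: B, C, D, E. Total: 4.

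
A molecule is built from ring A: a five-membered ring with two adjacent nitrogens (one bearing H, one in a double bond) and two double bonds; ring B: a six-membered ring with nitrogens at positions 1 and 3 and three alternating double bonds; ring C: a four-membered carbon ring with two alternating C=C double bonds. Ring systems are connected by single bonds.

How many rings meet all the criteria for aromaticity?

Ring A is fully conjugated (every ring atom contributes a p orbital); 2 ring double bonds (4 π electrons) plus a heteroatom lone pair (2) give 6 π electrons. That satisfies 4n+2 with n=1, so ring A is aromatic (pyrazole).
Ring B has a continuous p-orbital overlap around the ring; 3 ring double bonds give 6 π electrons. Since 6 = 4n+2 (n=1), ring B is aromatic (pyrimidine).
Ring C has only sp² ring atoms; a planar conformation would have a fully conjugated π system of 4 electrons. But 4 = 4(1), which is 4n not 4n+2, so ring C is not aromatic (cyclobutadiene) — cyclobutadiene is antiaromatic and distorts to a rectangle.
Aromatic: A, B. Total: 2.

2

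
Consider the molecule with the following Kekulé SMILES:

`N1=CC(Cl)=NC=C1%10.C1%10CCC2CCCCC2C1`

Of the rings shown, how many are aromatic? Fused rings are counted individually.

The SMILES encodes a six-membered ring with nitrogens at positions 1 and 4 and three alternating double bonds; two fused six-membered saturated carbon rings.
The 6-membered ring with two nitrogens (1,4) is planar and fully conjugated; 3 ring double bonds give 6 π electrons. 6 = 4(1)+2, so it is aromatic (pyrazine).
The 6-membered ring has only sp³ atoms, so it is not fully conjugated — not aromatic (cyclohexane ring).
The second 6-membered ring has only sp³ atoms, so it is not fully conjugated — not aromatic (cyclohexane ring).
1 of the 3 rings is aromatic. Total: 1.

1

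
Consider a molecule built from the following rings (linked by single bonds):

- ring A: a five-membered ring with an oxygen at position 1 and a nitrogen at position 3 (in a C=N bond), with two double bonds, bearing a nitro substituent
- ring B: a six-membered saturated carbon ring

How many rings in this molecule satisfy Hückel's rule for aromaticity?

Ring A has a continuous p-orbital overlap around the ring; 2 ring double bonds (4 π electrons) plus a heteroatom lone pair (2) give 6 π electrons. That satisfies 4n+2 with n=1, so ring A is aromatic (oxazole).
Ring B has only sp³ atoms, so it is not fully conjugated — not aromatic (cyclohexane).
Aromatic: A. Total: 1.

1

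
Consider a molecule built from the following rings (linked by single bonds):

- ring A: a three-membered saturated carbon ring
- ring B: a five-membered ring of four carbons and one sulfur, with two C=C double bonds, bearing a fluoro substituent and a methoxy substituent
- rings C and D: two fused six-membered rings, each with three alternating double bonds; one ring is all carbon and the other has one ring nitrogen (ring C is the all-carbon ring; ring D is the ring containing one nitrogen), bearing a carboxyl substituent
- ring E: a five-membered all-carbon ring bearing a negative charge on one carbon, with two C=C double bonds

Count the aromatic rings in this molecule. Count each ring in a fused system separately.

Ring A has only sp³ atoms, so it is not fully conjugated — not aromatic (cyclopropane).
Ring B is fully conjugated (every ring atom contributes a p orbital); 2 ring double bonds (4 π electrons) plus a heteroatom lone pair (2) give 6 π electrons. 6 = 4(1)+2, so ring B is aromatic (thiophene).
Rings C and D form a fused bicyclic system (with one nitrogen) with 10 sp² atoms and 10 π electrons from ring double bonds. 10 = 4(2)+2, so the system is aromatic and both rings count as aromatic (quinoline).
Ring E has a continuous p-orbital overlap around the ring; 2 ring double bonds (4 π electrons) plus the carbanion lone pair (2) give 6 π electrons. Since 6 = 4n+2 (n=1), ring E is aromatic (cyclopentadienyl anion).
Aromatic: B, C, D, E. Total: 4.

4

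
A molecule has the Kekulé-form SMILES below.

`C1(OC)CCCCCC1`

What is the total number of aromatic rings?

0

The SMILES encodes a seven-membered saturated carbon ring.
The 7-membered ring has only sp³ atoms, so it is not fully conjugated — not aromatic (cycloheptane).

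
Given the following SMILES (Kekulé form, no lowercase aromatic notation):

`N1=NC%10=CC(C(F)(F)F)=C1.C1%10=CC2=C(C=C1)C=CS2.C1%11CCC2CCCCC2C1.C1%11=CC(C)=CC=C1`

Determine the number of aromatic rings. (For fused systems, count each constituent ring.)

4

The SMILES encodes a six-membered ring with two adjacent nitrogens and three alternating double bonds; a six-membered carbon ring with three alternating C=C double bonds, fused to a five-membered ring containing one sulfur and two C=C double bonds; two fused six-membered saturated carbon rings; a six-membered carbon ring with three alternating C=C double bonds.
The 6-membered ring with two nitrogens (1,2) has a continuous p-orbital overlap around the ring; 3 ring double bonds give 6 π electrons. Since 6 = 4n+2 (n=1), it is aromatic (pyridazine).
The fused 6/5-membered bicyclic (with one sulfur) is a single π system with 9 sp² atoms and 10 π electrons from ring double bonds plus a heteroatom lone pair. 10 = 4(2)+2, so the system is aromatic and both rings count as aromatic (benzothiophene).
The 6-membered ring has only sp³ atoms, so it is not fully conjugated — not aromatic (cyclohexane ring).
The second 6-membered ring has only sp³ atoms, so it is not fully conjugated — not aromatic (cyclohexane ring).
The third 6-membered ring has a continuous p-orbital overlap around the ring; 3 ring double bonds give 6 π electrons. Since 6 = 4n+2 (n=1), it is aromatic (benzene).
4 of the 6 rings are aromatic. Total: 4.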